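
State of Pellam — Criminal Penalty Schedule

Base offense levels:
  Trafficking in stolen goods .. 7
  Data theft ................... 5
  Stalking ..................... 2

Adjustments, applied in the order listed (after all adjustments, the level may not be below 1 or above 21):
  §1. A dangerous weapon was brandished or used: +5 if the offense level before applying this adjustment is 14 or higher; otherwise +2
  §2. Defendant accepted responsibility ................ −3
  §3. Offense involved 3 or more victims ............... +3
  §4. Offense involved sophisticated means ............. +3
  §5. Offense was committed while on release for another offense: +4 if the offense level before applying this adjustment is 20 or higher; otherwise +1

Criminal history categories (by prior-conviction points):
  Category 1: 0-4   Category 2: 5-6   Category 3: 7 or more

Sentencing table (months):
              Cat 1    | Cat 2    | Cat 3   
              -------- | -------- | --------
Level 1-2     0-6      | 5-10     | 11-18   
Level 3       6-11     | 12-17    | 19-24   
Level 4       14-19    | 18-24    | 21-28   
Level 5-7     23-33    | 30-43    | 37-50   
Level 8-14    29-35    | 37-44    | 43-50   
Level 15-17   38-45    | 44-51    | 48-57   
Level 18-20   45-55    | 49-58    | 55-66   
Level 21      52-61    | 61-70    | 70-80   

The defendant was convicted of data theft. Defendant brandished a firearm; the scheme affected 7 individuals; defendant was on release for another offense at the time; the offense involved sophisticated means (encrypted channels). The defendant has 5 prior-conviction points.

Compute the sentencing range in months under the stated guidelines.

Base offense level for data theft: 5.
§1 applies (level before this adjustment is 5 < 14, so +2): 5 + 2 = 7.
§2 does not apply.
§3 applies: 7 + 3 = 10.
§4 applies: 10 + 3 = 13.
§5 applies (level before this adjustment is 13 < 20, so +1): 13 + 1 = 14.
Final offense level: 14.
Criminal history: 5 prior points → Category 2 (5-6).
Level 14 falls in the 8-14 band.
Grid: Level 8-14 × Category 2 = 37-44 months.

37-44 months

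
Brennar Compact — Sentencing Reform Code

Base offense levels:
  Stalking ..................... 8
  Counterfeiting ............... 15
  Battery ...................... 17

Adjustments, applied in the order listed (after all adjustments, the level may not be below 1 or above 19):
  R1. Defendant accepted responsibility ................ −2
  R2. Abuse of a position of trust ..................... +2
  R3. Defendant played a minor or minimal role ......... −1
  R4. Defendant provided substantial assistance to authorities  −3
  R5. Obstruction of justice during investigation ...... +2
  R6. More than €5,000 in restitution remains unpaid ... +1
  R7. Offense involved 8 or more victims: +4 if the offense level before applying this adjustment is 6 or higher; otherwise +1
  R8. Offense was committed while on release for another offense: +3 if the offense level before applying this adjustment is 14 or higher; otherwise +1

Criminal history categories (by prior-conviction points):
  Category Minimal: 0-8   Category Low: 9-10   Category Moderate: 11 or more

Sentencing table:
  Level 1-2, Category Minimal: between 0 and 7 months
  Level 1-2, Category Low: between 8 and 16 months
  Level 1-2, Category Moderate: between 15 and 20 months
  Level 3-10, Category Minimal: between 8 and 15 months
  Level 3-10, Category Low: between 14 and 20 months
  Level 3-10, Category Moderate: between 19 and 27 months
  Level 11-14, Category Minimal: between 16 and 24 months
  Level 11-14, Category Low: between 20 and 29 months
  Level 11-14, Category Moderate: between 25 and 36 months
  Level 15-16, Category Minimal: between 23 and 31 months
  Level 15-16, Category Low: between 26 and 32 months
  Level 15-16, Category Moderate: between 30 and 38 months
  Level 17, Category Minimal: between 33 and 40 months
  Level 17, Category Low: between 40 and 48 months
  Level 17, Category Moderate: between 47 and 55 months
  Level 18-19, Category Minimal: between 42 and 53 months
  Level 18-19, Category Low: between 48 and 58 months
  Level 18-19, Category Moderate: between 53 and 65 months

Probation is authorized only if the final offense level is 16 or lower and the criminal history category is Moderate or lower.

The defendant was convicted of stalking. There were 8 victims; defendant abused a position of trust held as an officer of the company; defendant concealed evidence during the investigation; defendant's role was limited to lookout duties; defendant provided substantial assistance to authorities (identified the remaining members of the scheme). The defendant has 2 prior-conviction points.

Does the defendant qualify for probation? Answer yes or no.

Base offense level for stalking: 8.
R2 applies: 8 + 2 = 10.
R3 applies: 10 − 1 = 9.
R4 applies: 9 − 3 = 6.
R5 applies: 6 + 2 = 8.
R7 applies (level before this adjustment is 8 ≥ 6, so +4): 8 + 4 = 12.
Final offense level: 12.
Criminal history: 2 prior points → Category Minimal (0-8).
Level 12 falls in the 11-14 band.
Grid: Level 11-14 × Category Minimal = 16-24 months.
Probation check: level 12 ≤ 16 and category Minimal ≤ Moderate → eligible.

Yes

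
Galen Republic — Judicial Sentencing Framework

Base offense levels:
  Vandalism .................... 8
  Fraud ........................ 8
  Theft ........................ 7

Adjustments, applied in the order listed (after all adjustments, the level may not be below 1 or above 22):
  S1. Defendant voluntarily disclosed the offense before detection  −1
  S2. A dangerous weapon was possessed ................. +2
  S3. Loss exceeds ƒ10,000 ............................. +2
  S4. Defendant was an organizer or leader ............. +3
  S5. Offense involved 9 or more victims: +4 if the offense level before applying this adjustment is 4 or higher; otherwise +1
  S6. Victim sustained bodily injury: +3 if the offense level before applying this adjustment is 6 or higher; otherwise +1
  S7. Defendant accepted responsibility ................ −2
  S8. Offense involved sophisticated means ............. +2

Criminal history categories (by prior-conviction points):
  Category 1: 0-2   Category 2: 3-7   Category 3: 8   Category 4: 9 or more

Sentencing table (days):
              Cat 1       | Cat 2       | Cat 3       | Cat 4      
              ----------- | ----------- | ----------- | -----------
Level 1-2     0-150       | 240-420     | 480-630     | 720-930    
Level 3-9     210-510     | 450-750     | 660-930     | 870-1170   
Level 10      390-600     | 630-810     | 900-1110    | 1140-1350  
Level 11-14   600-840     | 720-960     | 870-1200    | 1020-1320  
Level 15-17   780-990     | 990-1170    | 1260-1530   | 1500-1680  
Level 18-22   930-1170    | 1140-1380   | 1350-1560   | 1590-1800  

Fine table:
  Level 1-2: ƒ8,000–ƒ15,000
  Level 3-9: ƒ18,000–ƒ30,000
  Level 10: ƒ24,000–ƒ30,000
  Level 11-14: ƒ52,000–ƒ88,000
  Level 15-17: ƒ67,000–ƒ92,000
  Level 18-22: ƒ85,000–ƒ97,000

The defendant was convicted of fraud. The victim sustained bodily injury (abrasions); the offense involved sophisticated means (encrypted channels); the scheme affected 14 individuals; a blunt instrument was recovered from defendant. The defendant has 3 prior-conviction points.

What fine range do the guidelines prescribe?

Base offense level for fraud: 8.
S2 applies: 8 + 2 = 10.
S3 does not apply.
S4 does not apply.
S5 applies (level before this adjustment is 10 ≥ 4, so +4): 10 + 4 = 14.
S6 applies (level before this adjustment is 14 ≥ 6, so +3): 14 + 3 = 17.
S8 applies: 17 + 2 = 19.
Final offense level: 19.
Level 19 falls in the 18-22 band.
Fine table: Level 18-22 → ƒ85,000–ƒ97,000.

ƒ85,000–ƒ97,000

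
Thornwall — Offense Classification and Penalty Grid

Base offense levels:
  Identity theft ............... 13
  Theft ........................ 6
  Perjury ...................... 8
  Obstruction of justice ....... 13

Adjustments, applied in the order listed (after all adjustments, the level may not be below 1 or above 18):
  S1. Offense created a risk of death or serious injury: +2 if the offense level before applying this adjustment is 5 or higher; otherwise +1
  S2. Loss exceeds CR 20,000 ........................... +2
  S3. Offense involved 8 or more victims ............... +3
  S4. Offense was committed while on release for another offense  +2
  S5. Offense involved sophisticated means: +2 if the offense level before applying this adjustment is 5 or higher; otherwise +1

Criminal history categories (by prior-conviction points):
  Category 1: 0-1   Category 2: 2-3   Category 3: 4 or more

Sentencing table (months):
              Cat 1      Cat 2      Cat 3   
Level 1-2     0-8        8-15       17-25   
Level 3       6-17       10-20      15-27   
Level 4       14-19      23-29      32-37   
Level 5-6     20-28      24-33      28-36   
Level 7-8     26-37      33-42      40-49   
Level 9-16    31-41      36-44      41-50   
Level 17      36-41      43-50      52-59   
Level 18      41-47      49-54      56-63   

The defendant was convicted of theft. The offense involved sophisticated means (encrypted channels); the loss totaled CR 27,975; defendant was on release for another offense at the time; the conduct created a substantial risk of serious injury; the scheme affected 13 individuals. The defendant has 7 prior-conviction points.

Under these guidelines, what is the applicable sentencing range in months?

Base offense level for theft: 6.
S1 applies (level before this adjustment is 6 ≥ 5, so +2): 6 + 2 = 8.
S2 applies: 8 + 2 = 10.
S3 applies: 10 + 3 = 13.
S4 applies: 13 + 2 = 15.
S5 applies (level before this adjustment is 15 ≥ 5, so +2): 15 + 2 = 17.
Final offense level: 17.
Criminal history: 7 prior points → Category 3 (4+).
Level 17 falls in the 17 band.
Grid: Level 17 × Category 3 = 52-59 months.

52-59 months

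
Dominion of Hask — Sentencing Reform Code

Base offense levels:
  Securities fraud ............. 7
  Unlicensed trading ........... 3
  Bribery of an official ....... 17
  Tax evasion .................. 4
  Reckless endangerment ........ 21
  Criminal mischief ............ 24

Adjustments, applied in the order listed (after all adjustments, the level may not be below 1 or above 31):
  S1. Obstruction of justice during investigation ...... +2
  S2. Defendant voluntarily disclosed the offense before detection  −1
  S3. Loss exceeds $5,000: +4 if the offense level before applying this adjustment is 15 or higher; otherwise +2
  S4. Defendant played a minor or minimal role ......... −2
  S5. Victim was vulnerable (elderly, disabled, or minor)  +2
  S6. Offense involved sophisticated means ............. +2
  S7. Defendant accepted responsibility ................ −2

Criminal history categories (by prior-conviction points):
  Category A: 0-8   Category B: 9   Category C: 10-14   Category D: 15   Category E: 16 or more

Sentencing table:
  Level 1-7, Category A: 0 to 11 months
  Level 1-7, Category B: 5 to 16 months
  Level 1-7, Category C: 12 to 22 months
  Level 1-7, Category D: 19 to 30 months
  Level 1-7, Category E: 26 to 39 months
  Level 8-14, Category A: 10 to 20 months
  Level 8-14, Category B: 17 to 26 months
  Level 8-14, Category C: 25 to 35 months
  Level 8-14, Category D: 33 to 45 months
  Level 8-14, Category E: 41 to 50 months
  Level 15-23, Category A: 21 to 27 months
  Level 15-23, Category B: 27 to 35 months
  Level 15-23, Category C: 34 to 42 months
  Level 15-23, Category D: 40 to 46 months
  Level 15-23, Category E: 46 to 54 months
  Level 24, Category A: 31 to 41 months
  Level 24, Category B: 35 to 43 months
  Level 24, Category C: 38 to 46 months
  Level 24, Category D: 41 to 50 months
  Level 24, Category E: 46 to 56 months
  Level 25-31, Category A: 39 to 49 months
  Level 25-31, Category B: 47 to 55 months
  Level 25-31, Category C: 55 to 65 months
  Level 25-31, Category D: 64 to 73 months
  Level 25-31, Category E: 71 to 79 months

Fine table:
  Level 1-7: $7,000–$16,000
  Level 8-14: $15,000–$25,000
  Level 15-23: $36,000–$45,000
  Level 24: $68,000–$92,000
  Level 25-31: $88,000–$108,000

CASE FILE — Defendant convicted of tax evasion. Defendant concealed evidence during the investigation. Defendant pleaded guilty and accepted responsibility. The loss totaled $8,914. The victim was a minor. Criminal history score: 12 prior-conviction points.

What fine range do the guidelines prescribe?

$15,000–$25,000

Base offense level for tax evasion: 4.
S1 applies: 4 + 2 = 6.
S2 does not apply.
S3 applies (level before this adjustment is 6 < 15, so +2): 6 + 2 = 8.
S5 applies: 8 + 2 = 10.
S7 applies: 10 − 2 = 8.
Final offense level: 8.
Level 8 falls in the 8-14 band.
Fine table: Level 8-14 → $15,000–$25,000.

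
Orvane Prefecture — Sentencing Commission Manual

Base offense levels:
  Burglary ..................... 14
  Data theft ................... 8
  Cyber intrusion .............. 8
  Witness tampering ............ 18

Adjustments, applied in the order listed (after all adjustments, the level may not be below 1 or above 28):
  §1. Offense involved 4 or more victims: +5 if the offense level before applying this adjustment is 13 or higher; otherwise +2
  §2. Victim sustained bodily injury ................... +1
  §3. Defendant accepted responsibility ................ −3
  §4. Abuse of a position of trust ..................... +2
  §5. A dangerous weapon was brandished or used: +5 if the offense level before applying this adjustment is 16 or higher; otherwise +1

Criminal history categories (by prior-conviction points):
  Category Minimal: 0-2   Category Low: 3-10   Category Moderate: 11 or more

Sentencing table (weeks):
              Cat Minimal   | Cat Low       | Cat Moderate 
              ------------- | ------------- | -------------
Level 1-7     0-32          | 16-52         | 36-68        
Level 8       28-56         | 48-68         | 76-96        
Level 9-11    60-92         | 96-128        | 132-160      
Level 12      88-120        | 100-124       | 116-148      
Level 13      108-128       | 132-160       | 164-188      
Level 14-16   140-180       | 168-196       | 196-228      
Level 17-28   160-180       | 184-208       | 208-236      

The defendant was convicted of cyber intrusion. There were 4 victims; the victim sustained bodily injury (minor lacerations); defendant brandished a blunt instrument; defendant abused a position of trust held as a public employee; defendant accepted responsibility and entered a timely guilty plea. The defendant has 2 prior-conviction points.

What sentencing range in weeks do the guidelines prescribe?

60-92 weeks

Base offense level for cyber intrusion: 8.
§1 applies (level before this adjustment is 8 < 13, so +2): 8 + 2 = 10.
§2 applies: 10 + 1 = 11.
§3 applies: 11 − 3 = 8.
§4 applies: 8 + 2 = 10.
§5 applies (level before this adjustment is 10 < 16, so +1): 10 + 1 = 11.
Final offense level: 11.
Criminal history: 2 prior points → Category Minimal (0-2).
Level 11 falls in the 9-11 band.
Grid: Level 9-11 × Category Minimal = 60-92 weeks.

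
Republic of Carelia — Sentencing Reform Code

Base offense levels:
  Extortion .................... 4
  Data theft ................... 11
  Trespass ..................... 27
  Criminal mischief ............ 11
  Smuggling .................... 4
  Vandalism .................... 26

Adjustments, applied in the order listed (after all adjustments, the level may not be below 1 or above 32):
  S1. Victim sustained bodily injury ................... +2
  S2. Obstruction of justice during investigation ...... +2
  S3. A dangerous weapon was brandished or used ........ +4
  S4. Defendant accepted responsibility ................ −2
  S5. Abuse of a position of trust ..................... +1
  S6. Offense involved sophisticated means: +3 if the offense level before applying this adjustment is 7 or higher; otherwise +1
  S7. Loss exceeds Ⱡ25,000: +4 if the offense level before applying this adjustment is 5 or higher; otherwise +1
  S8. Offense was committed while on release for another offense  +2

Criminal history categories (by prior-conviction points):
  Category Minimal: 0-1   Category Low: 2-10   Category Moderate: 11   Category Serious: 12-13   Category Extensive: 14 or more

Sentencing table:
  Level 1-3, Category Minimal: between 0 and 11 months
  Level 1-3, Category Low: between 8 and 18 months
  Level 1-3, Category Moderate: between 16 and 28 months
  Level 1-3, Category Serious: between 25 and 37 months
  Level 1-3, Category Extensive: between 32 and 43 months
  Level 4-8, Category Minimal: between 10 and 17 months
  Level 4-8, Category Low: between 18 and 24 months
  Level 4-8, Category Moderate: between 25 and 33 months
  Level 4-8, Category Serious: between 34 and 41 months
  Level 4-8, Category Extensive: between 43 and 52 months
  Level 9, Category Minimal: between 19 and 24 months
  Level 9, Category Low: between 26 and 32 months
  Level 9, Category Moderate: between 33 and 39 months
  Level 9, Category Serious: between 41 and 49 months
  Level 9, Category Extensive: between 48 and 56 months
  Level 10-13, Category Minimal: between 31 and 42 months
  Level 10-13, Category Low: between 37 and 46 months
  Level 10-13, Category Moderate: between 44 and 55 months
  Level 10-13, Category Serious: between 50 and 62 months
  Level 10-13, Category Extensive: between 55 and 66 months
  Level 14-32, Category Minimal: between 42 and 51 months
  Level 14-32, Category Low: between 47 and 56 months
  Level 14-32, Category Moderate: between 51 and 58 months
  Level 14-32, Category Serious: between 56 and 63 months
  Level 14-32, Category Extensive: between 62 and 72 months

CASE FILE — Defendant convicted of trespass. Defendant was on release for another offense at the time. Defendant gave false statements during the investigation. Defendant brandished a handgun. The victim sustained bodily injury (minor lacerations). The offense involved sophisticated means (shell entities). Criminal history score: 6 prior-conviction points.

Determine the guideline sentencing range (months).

Base offense level for trespass: 27.
S1 applies: 27 + 2 = 29.
S2 applies: 29 + 2 = 31.
S3 applies: 31 + 4 = 35.
S4 does not apply.
S5 does not apply.
S6 applies (level before this adjustment is 35 ≥ 7, so +3): 35 + 3 = 38.
S7 does not apply.
S8 applies: 38 + 2 = 40.
Level 40 exceeds the maximum of 32; capped at 32.
Final offense level: 32.
Criminal history: 6 prior points → Category Low (2-10).
Level 32 falls in the 14-32 band.
Grid: Level 14-32 × Category Low = 47-56 months.

47-56 months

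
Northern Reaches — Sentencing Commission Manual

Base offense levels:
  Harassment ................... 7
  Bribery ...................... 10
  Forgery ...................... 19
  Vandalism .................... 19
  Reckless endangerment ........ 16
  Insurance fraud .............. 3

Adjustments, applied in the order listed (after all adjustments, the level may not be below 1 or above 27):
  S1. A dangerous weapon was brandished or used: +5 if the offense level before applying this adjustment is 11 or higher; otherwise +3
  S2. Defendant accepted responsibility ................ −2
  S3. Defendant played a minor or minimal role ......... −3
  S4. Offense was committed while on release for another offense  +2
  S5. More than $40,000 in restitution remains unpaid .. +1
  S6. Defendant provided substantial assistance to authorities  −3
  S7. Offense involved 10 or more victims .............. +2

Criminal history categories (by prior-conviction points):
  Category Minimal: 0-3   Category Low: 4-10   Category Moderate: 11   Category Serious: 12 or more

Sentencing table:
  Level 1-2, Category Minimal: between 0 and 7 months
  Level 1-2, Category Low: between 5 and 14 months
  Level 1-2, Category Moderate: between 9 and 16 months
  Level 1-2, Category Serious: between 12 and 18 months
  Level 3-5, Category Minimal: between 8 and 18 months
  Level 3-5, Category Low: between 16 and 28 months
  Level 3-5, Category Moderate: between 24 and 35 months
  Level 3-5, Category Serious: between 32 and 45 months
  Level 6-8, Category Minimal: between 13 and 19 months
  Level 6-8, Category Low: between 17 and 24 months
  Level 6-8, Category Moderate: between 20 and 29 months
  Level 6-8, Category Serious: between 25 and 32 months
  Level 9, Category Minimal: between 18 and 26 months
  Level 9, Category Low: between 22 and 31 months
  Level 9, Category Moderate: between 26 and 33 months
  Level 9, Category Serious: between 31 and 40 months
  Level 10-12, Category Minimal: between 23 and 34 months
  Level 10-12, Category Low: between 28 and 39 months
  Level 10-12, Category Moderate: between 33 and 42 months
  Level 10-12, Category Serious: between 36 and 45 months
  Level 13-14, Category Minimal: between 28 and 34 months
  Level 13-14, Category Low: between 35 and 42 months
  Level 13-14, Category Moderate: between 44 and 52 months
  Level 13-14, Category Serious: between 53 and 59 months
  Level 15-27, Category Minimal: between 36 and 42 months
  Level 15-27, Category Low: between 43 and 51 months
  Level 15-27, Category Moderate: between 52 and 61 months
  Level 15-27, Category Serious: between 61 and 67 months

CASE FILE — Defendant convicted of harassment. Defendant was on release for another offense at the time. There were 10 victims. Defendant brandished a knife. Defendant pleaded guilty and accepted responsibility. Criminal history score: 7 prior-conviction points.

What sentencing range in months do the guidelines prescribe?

28-39 months

Base offense level for harassment: 7.
S1 applies (level before this adjustment is 7 < 11, so +3): 7 + 3 = 10.
S2 applies: 10 − 2 = 8.
S3 does not apply.
S4 applies: 8 + 2 = 10.
S6 does not apply.
S7 applies: 10 + 2 = 12.
Final offense level: 12.
Criminal history: 7 prior points → Category Low (4-10).
Level 12 falls in the 10-12 band.
Grid: Level 10-12 × Category Low = 28-39 months.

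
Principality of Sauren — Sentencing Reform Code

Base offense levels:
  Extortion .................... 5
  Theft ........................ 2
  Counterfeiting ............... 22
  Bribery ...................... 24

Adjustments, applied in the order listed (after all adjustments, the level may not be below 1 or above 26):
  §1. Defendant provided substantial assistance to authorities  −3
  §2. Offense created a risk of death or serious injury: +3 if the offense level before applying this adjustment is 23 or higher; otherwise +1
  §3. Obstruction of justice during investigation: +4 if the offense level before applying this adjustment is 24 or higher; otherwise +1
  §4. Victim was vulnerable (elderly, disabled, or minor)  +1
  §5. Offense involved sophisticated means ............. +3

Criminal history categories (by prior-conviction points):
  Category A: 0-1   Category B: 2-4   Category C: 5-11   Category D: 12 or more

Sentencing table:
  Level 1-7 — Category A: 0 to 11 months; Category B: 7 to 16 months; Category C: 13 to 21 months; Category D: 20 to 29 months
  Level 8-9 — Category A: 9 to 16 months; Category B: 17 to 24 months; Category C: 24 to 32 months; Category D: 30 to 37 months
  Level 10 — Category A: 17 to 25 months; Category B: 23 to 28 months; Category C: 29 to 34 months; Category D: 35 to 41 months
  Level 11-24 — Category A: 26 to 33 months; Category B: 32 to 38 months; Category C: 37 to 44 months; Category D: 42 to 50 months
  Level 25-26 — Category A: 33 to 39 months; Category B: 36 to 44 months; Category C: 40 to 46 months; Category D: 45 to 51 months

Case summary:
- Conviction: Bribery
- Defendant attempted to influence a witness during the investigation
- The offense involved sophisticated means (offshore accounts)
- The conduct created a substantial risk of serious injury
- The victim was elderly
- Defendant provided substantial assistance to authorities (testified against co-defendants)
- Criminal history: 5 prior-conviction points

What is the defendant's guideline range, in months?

Base offense level for bribery: 24.
§1 applies: 24 − 3 = 21.
§2 applies (level before this adjustment is 21 < 23, so +1): 21 + 1 = 22.
§3 applies (level before this adjustment is 22 < 24, so +1): 22 + 1 = 23.
§4 applies: 23 + 1 = 24.
§5 applies: 24 + 3 = 27.
Level 27 exceeds the maximum of 26; capped at 26.
Final offense level: 26.
Criminal history: 5 prior points → Category C (5-11).
Level 26 falls in the 25-26 band.
Grid: Level 25-26 × Category C = 40-46 months.

40-46 months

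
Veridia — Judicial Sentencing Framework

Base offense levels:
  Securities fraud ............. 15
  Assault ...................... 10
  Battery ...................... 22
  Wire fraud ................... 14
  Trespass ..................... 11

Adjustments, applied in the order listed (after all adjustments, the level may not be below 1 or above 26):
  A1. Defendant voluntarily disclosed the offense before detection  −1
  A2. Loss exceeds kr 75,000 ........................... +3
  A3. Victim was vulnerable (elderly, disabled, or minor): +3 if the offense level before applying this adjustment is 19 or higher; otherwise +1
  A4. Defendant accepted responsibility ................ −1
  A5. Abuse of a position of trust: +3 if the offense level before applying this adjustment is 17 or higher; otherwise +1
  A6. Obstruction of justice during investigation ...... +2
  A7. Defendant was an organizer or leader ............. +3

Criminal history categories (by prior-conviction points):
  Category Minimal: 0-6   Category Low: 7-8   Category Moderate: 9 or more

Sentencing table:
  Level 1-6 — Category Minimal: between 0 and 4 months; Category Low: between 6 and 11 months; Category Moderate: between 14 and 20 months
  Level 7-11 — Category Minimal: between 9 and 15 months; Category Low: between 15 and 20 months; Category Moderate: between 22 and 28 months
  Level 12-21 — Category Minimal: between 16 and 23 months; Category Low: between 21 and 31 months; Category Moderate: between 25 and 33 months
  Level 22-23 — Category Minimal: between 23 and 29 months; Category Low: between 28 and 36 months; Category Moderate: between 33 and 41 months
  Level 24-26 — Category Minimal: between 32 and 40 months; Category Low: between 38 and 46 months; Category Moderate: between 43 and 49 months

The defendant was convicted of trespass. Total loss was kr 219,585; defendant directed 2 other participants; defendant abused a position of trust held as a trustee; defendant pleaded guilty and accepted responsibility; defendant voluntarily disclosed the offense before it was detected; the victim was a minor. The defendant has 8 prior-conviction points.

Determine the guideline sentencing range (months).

Base offense level for trespass: 11.
A1 applies: 11 − 1 = 10.
A2 applies: 10 + 3 = 13.
A3 applies (level before this adjustment is 13 < 19, so +1): 13 + 1 = 14.
A4 applies: 14 − 1 = 13.
A5 applies (level before this adjustment is 13 < 17, so +1): 13 + 1 = 14.
A7 applies: 14 + 3 = 17.
Final offense level: 17.
Criminal history: 8 prior points → Category Low (7-8).
Level 17 falls in the 12-21 band.
Grid: Level 12-21 × Category Low = 21-31 months.

21-31 months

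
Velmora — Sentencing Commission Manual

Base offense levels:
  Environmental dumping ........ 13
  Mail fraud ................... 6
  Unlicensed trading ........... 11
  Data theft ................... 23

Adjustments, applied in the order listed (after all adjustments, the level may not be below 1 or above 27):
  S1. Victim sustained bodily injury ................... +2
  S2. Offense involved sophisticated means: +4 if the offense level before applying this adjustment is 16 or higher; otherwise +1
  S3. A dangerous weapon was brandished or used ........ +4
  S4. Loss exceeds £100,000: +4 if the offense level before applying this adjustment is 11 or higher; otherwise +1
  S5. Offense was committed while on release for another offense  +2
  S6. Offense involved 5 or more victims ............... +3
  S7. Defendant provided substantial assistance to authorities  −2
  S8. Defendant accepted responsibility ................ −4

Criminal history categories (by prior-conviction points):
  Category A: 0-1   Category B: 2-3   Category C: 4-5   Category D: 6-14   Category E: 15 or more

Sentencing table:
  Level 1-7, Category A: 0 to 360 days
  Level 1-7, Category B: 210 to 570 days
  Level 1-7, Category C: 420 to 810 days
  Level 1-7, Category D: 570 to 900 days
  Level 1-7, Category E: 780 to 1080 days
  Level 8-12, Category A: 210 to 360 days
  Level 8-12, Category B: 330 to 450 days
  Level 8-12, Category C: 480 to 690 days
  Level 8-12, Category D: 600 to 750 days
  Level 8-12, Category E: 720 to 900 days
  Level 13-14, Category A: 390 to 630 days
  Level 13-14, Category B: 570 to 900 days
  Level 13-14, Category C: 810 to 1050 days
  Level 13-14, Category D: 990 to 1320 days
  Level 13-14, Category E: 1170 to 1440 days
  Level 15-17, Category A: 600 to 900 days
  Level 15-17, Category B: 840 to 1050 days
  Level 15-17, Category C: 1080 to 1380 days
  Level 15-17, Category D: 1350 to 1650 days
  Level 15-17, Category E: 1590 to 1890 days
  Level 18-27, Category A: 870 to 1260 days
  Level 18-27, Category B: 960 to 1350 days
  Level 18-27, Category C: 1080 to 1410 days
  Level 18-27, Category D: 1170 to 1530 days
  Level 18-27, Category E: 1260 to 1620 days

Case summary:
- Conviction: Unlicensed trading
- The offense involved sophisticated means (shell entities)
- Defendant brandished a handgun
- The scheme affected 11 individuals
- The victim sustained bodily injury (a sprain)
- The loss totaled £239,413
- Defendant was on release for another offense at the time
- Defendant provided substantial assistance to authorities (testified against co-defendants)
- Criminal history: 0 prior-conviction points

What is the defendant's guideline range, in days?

Base offense level for unlicensed trading: 11.
S1 applies: 11 + 2 = 13.
S2 applies (level before this adjustment is 13 < 16, so +1): 13 + 1 = 14.
S3 applies: 14 + 4 = 18.
S4 applies (level before this adjustment is 18 ≥ 11, so +4): 18 + 4 = 22.
S5 applies: 22 + 2 = 24.
S6 applies: 24 + 3 = 27.
S7 applies: 27 − 2 = 25.
Final offense level: 25.
Criminal history: 0 prior points → Category A (0-1).
Level 25 falls in the 18-27 band.
Grid: Level 18-27 × Category A = 870-1260 days.

870-1260 days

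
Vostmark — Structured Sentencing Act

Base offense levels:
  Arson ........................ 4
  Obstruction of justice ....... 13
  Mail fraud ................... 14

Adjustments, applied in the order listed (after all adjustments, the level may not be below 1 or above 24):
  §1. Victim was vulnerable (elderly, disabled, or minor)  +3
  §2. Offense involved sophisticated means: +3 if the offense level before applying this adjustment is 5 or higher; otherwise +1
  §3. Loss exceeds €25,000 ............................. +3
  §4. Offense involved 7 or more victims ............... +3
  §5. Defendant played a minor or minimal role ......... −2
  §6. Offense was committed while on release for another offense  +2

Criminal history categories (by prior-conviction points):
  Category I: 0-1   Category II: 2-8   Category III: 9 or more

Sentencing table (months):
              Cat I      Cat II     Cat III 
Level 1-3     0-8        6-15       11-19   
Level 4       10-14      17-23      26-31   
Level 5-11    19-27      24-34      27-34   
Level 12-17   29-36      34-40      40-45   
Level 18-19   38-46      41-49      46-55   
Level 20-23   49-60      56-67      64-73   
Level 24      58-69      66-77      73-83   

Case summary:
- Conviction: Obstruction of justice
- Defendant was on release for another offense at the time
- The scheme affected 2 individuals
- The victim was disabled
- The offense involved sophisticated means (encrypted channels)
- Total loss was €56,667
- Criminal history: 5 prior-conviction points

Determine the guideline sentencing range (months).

66-77 months

Base offense level for obstruction of justice: 13.
§1 applies: 13 + 3 = 16.
§2 applies (level before this adjustment is 16 ≥ 5, so +3): 16 + 3 = 19.
§3 applies: 19 + 3 = 22.
§4 does not apply.
§6 applies: 22 + 2 = 24.
Final offense level: 24.
Criminal history: 5 prior points → Category II (2-8).
Level 24 falls in the 24 band.
Grid: Level 24 × Category II = 66-77 months.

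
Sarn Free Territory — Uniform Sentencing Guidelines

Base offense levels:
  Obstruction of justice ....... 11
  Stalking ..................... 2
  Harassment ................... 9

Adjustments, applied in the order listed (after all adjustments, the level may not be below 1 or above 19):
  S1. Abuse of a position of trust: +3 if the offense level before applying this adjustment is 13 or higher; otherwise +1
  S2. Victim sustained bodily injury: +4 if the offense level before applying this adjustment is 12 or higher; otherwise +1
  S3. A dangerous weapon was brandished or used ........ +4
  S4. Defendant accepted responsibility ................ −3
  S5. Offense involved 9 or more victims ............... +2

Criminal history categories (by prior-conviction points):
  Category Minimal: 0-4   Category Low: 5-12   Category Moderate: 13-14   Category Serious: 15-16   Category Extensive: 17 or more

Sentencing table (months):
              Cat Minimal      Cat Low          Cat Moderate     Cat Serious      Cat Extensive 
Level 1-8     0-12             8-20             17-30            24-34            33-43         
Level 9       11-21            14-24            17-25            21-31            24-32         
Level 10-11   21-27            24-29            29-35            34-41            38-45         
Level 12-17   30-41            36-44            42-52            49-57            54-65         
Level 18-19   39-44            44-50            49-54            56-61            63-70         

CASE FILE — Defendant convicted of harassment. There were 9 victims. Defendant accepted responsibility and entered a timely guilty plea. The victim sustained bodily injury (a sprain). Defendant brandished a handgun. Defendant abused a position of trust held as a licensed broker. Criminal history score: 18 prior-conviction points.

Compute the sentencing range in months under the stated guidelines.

Base offense level for harassment: 9.
S1 applies (level before this adjustment is 9 < 13, so +1): 9 + 1 = 10.
S2 applies (level before this adjustment is 10 < 12, so +1): 10 + 1 = 11.
S3 applies: 11 + 4 = 15.
S4 applies: 15 − 3 = 12.
S5 applies: 12 + 2 = 14.
Final offense level: 14.
Criminal history: 18 prior points → Category Extensive (17+).
Level 14 falls in the 12-17 band.
Grid: Level 12-17 × Category Extensive = 54-65 months.

54-65 months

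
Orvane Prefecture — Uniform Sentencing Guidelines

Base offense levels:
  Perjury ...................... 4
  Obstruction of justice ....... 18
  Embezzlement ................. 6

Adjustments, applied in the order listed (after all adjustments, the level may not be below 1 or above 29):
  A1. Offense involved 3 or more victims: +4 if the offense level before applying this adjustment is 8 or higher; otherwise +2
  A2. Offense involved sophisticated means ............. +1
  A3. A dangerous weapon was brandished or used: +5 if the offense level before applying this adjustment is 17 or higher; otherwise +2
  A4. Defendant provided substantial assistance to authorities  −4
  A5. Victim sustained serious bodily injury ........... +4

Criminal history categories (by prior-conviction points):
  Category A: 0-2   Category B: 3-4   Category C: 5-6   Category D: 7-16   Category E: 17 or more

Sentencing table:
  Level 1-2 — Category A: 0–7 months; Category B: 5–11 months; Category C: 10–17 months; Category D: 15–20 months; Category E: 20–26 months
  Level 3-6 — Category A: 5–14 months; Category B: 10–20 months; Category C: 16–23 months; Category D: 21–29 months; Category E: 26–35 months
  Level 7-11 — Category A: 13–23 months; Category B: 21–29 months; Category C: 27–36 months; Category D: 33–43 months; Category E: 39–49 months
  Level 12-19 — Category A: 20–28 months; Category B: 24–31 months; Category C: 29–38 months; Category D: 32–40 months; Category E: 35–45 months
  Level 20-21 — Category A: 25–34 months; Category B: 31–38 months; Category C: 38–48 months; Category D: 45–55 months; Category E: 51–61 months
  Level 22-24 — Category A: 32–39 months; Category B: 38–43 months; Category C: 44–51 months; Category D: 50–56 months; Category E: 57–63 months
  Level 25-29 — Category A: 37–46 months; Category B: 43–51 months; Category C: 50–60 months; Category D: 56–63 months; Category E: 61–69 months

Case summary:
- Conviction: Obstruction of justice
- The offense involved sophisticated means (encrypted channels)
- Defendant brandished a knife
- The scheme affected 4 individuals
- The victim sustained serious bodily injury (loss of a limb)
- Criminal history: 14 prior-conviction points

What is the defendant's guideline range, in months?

Base offense level for obstruction of justice: 18.
A1 applies (level before this adjustment is 18 ≥ 8, so +4): 18 + 4 = 22.
A2 applies: 22 + 1 = 23.
A3 applies (level before this adjustment is 23 ≥ 17, so +5): 23 + 5 = 28.
A5 applies: 28 + 4 = 32.
Level 32 exceeds the maximum of 29; capped at 29.
Final offense level: 29.
Criminal history: 14 prior points → Category D (7-16).
Level 29 falls in the 25-29 band.
Grid: Level 25-29 × Category D = 56-63 months.

56-63 months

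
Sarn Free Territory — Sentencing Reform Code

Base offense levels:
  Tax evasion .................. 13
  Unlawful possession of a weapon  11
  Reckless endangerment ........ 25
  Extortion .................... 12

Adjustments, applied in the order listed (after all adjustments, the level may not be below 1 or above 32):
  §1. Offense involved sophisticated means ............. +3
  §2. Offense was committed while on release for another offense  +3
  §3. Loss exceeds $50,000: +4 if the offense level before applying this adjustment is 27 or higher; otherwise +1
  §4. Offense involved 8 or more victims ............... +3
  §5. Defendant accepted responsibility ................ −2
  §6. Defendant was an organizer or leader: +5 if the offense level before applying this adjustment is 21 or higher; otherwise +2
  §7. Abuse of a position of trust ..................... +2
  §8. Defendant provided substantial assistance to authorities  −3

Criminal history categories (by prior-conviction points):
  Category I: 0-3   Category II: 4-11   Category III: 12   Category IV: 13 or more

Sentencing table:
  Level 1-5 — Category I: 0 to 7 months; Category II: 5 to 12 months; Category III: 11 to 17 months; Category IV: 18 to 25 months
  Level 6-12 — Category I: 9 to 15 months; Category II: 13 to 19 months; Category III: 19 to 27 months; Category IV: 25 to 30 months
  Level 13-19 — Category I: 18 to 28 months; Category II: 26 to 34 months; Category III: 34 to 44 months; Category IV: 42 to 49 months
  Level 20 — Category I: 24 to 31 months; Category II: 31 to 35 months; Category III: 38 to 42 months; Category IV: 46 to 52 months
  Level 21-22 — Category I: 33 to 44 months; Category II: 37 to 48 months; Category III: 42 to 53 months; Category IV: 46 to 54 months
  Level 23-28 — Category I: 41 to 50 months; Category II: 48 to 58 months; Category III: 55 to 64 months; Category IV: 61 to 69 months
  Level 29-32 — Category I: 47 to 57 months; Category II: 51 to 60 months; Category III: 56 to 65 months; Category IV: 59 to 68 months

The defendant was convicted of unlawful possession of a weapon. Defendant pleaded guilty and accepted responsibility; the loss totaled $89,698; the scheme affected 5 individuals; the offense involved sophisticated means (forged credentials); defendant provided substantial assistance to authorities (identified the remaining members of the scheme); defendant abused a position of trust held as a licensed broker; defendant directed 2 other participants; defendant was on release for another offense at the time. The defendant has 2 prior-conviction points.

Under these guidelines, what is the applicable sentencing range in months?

Base offense level for unlawful possession of a weapon: 11.
§1 applies: 11 + 3 = 14.
§2 applies: 14 + 3 = 17.
§3 applies (level before this adjustment is 17 < 27, so +1): 17 + 1 = 18.
§5 applies: 18 − 2 = 16.
§6 applies (level before this adjustment is 16 < 21, so +2): 16 + 2 = 18.
§7 applies: 18 + 2 = 20.
§8 applies: 20 − 3 = 17.
Final offense level: 17.
Criminal history: 2 prior points → Category I (0-3).
Level 17 falls in the 13-19 band.
Grid: Level 13-19 × Category I = 18-28 months.

18-28 months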